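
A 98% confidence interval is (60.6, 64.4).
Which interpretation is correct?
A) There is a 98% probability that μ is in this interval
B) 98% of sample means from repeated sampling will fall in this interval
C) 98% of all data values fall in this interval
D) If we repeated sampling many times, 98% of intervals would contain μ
D

A) Wrong — μ is fixed; the randomness lives in the interval, not in μ.
B) Wrong — coverage applies to intervals containing μ, not to future x̄ values.
C) Wrong — a CI is about the parameter μ, not individual data values.
D) Correct — this is the frequentist long-run coverage interpretation.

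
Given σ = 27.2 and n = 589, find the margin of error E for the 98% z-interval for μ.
Margin of error = 2.61

Margin of error = z* · σ/√n
= 2.326 · 27.2/√589
= 2.326 · 27.2/24.2693
= 2.61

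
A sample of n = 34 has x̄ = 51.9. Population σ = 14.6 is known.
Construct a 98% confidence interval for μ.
(46.08, 57.72)

z-interval (σ known):
z* = 2.326 for 98% confidence

Margin of error = z* · σ/√n = 2.326 · 14.6/√34 = 5.82

CI: (51.9 - 5.82, 51.9 + 5.82) = (46.08, 57.72)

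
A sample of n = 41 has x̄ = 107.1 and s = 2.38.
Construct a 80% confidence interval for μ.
(106.62, 107.58)

t-interval (σ unknown):
df = n - 1 = 40
t* = 1.303 for 80% confidence

Margin of error = t* · s/√n = 1.303 · 2.38/√41 = 0.48

CI: (106.62, 107.58)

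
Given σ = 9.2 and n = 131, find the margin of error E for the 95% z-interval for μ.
Margin of error = 1.58

Margin of error = z* · σ/√n
= 1.960 · 9.2/√131
= 1.960 · 9.2/11.4455
= 1.58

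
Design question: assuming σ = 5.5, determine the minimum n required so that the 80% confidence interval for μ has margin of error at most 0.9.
n ≥ 62

For margin E ≤ 0.9:
n ≥ (z* · σ / E)²
n ≥ (1.282 · 5.5 / 0.9)²
n ≥ 61.38

Minimum n = 62 (rounding up)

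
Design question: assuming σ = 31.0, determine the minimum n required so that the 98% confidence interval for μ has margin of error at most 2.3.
n ≥ 983

For margin E ≤ 2.3:
n ≥ (z* · σ / E)²
n ≥ (2.326 · 31.0 / 2.3)²
n ≥ 982.85

Minimum n = 983 (rounding up)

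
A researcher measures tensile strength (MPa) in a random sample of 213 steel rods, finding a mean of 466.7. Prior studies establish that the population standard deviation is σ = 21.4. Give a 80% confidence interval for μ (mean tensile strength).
(464.82, 468.58)

z-interval (σ known):
z* = 1.282 for 80% confidence

Margin of error = z* · σ/√n = 1.282 · 21.4/√213 = 1.88

CI: (466.7 - 1.88, 466.7 + 1.88) = (464.82, 468.58)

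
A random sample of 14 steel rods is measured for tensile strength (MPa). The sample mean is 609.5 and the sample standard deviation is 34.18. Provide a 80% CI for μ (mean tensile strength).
(597.17, 621.83)

t-interval (σ unknown):
df = n - 1 = 13
t* = 1.350 for 80% confidence

Margin of error = t* · s/√n = 1.350 · 34.18/√14 = 12.33

CI: (597.17, 621.83)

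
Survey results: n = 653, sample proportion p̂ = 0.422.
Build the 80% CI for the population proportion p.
(0.397, 0.447)

Proportion CI:
SE = √(p̂(1-p̂)/n) = √(0.422 · 0.578 / 653) = 0.01933

z* = 1.282
Margin = z* · SE = 1.282 · 0.01933 = 0.0248

CI: 0.422 ± 0.0248 = (0.397, 0.447)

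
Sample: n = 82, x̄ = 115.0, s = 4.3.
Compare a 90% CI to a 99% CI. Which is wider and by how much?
99% CI is wider by 0.93

df = 81
90% CI: t* = 1.664, (114.21, 115.79), width = 2 · t* · s/√n = 1.58
99% CI: t* = 2.638, (113.75, 116.25), width = 2 · t* · s/√n = 2.51

The 99% CI is wider by 2.51 - 1.58 = 0.93.
Higher confidence requires a wider interval.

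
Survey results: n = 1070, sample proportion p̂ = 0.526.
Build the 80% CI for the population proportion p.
(0.506, 0.546)

Proportion CI:
SE = √(p̂(1-p̂)/n) = √(0.526 · 0.474 / 1070) = 0.01526

z* = 1.282
Margin = z* · SE = 1.282 · 0.01526 = 0.0196

CI: 0.526 ± 0.0196 = (0.506, 0.546)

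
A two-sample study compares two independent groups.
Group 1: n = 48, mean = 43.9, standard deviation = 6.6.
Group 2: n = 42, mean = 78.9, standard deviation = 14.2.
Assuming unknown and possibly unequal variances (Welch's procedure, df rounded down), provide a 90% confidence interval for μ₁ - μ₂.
(-39.00, -31.00)

Difference: x̄₁ - x̄₂ = -35.00
SE = √(s₁²/n₁ + s₂²/n₂) = √(6.6²/48 + 14.2²/42) = 2.3892
df = 56.21 → 56 (Welch–Satterthwaite, rounded down)
t* = 1.673

CI: -35.00 ± 1.673 · 2.3892 = -35.00 ± 4.00 = (-39.00, -31.00)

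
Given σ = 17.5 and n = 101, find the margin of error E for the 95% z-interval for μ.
Margin of error = 3.41

Margin of error = z* · σ/√n
= 1.960 · 17.5/√101
= 1.960 · 17.5/10.0499
= 3.41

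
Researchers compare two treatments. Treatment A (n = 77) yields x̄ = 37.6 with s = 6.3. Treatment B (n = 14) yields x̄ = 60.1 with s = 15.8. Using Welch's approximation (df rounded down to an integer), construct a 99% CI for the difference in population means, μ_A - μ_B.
(-35.40, -9.60)

Difference: x̄₁ - x̄₂ = -22.50
SE = √(s₁²/n₁ + s₂²/n₂) = √(6.3²/77 + 15.8²/14) = 4.2833
df = 13.76 → 13 (Welch–Satterthwaite, rounded down)
t* = 3.012

CI: -22.50 ± 3.012 · 4.2833 = -22.50 ± 12.90 = (-35.40, -9.60)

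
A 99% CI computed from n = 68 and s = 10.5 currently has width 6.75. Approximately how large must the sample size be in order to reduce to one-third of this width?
n ≈ 612

CI width ∝ 1/√n
To reduce width by factor 3, need √n to grow by 3 → need 3² = 9 times as many samples.

Current: n = 68, width = 6.75
New: n = 612, width ≈ 2.19

Width reduced by factor of 6.75/2.19 = 3.08.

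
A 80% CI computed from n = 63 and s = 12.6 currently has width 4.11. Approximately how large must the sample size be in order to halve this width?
n ≈ 252

CI width ∝ 1/√n
To reduce width by factor 2, need √n to grow by 2 → need 2² = 4 times as many samples.

Current: n = 63, width = 4.11
New: n = 252, width ≈ 2.04

Width reduced by factor of 4.11/2.04 = 2.01.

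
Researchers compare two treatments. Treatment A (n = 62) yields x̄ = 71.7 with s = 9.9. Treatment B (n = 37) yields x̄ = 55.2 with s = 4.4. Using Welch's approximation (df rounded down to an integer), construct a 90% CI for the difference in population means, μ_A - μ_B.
(14.09, 18.91)

Difference: x̄₁ - x̄₂ = 16.50
SE = √(s₁²/n₁ + s₂²/n₂) = √(9.9²/62 + 4.4²/37) = 1.4505
df = 91.14 → 91 (Welch–Satterthwaite, rounded down)
t* = 1.662

CI: 16.50 ± 1.662 · 1.4505 = 16.50 ± 2.41 = (14.09, 18.91)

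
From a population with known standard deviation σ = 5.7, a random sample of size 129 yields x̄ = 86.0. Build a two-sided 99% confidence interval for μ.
(84.71, 87.29)

z-interval (σ known):
z* = 2.576 for 99% confidence

Margin of error = z* · σ/√n = 2.576 · 5.7/√129 = 1.29

CI: (86.0 - 1.29, 86.0 + 1.29) = (84.71, 87.29)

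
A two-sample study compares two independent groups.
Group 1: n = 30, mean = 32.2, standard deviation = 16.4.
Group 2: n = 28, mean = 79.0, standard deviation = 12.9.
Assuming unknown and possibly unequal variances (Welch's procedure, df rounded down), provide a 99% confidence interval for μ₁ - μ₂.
(-57.11, -36.49)

Difference: x̄₁ - x̄₂ = -46.80
SE = √(s₁²/n₁ + s₂²/n₂) = √(16.4²/30 + 12.9²/28) = 3.8612
df = 54.48 → 54 (Welch–Satterthwaite, rounded down)
t* = 2.670

CI: -46.80 ± 2.670 · 3.8612 = -46.80 ± 10.31 = (-57.11, -36.49)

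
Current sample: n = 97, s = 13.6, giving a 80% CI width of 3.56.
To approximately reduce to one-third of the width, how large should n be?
n ≈ 873

CI width ∝ 1/√n
To reduce width by factor 3, need √n to grow by 3 → need 3² = 9 times as many samples.

Current: n = 97, width = 3.56
New: n = 873, width ≈ 1.18

Width reduced by factor of 3.56/1.18 = 3.02.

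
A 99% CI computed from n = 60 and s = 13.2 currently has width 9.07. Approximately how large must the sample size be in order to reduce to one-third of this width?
n ≈ 540

CI width ∝ 1/√n
To reduce width by factor 3, need √n to grow by 3 → need 3² = 9 times as many samples.

Current: n = 60, width = 9.07
New: n = 540, width ≈ 2.94

Width reduced by factor of 9.07/2.94 = 3.09.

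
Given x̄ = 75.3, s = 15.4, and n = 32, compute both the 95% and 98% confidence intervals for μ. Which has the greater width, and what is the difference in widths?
98% CI is wider by 2.25

df = 31
95% CI: t* = 2.040, (69.75, 80.85), width = 2 · t* · s/√n = 11.11
98% CI: t* = 2.453, (68.62, 81.98), width = 2 · t* · s/√n = 13.36

The 98% CI is wider by 13.36 - 11.11 = 2.25.
Higher confidence requires a wider interval.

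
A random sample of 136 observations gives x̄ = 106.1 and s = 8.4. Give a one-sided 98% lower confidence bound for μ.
μ ≥ 104.61

Lower bound (one-sided):
t* = 2.074 (one-sided for 98%)
Lower bound = x̄ - t* · s/√n = 106.1 - 2.074 · 8.4/√136 = 104.61

We are 98% confident that μ ≥ 104.61.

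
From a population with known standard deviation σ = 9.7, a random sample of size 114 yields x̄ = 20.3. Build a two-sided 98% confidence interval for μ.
(18.19, 22.41)

z-interval (σ known):
z* = 2.326 for 98% confidence

Margin of error = z* · σ/√n = 2.326 · 9.7/√114 = 2.11

CI: (20.3 - 2.11, 20.3 + 2.11) = (18.19, 22.41)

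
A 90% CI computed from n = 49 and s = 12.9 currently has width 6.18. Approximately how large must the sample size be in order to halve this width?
n ≈ 196

CI width ∝ 1/√n
To reduce width by factor 2, need √n to grow by 2 → need 2² = 4 times as many samples.

Current: n = 49, width = 6.18
New: n = 196, width ≈ 3.05

Width reduced by factor of 6.18/3.05 = 2.03.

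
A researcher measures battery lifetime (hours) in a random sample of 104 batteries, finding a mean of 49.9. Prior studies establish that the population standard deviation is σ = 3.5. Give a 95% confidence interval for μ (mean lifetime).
(49.23, 50.57)

z-interval (σ known):
z* = 1.960 for 95% confidence

Margin of error = z* · σ/√n = 1.960 · 3.5/√104 = 0.67

CI: (49.9 - 0.67, 49.9 + 0.67) = (49.23, 50.57)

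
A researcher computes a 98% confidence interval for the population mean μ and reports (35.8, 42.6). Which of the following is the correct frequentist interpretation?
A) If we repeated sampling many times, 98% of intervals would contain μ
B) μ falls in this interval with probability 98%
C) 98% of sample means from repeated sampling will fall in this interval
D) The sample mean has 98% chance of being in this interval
A

A) Correct — this is the frequentist long-run coverage interpretation.
B) Wrong — μ is fixed; the randomness lives in the interval, not in μ.
C) Wrong — coverage applies to intervals containing μ, not to future x̄ values.
D) Wrong — x̄ is observed and sits in the interval by construction.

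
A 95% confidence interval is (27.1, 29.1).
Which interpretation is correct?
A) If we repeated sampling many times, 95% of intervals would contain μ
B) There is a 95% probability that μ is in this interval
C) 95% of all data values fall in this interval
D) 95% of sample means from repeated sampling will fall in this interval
A

A) Correct — this is the frequentist long-run coverage interpretation.
B) Wrong — μ is fixed; the randomness lives in the interval, not in μ.
C) Wrong — a CI is about the parameter μ, not individual data values.
D) Wrong — coverage applies to intervals containing μ, not to future x̄ values.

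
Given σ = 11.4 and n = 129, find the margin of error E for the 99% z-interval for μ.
Margin of error = 2.59

Margin of error = z* · σ/√n
= 2.576 · 11.4/√129
= 2.576 · 11.4/11.3578
= 2.59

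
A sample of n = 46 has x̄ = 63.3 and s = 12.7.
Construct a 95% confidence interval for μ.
(59.53, 67.07)

t-interval (σ unknown):
df = n - 1 = 45
t* = 2.014 for 95% confidence

Margin of error = t* · s/√n = 2.014 · 12.7/√46 = 3.77

CI: (59.53, 67.07)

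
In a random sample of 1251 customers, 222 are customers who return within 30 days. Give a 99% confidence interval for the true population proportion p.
(0.150, 0.205)

Proportion CI:
p̂ = 222/1251 = 0.17746
SE = √(p̂(1-p̂)/n) = √(0.17746 · 0.82254 / 1251) = 0.01080

z* = 2.576
Margin = z* · SE = 2.576 · 0.01080 = 0.0278

CI: 0.17746 ± 0.0278 = (0.150, 0.205)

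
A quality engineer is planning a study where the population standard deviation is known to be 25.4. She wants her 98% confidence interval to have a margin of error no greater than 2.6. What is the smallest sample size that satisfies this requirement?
n ≥ 517

For margin E ≤ 2.6:
n ≥ (z* · σ / E)²
n ≥ (2.326 · 25.4 / 2.6)²
n ≥ 516.35

Minimum n = 517 (rounding up)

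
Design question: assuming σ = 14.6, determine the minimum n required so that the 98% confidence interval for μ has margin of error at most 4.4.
n ≥ 60

For margin E ≤ 4.4:
n ≥ (z* · σ / E)²
n ≥ (2.326 · 14.6 / 4.4)²
n ≥ 59.57

Minimum n = 60 (rounding up)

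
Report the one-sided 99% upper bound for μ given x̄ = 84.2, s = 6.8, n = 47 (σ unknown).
μ ≤ 86.59

Upper bound (one-sided):
t* = 2.410 (one-sided for 99%)
Upper bound = x̄ + t* · s/√n = 84.2 + 2.410 · 6.8/√47 = 86.59

We are 99% confident that μ ≤ 86.59.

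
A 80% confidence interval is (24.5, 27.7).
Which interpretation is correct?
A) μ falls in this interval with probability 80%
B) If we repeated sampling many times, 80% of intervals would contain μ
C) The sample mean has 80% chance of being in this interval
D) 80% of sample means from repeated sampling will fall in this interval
B

A) Wrong — μ is fixed; the randomness lives in the interval, not in μ.
B) Correct — this is the frequentist long-run coverage interpretation.
C) Wrong — x̄ is observed and sits in the interval by construction.
D) Wrong — coverage applies to intervals containing μ, not to future x̄ values.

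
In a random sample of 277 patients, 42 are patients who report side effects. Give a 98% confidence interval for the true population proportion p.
(0.102, 0.202)

Proportion CI:
p̂ = 42/277 = 0.15162
SE = √(p̂(1-p̂)/n) = √(0.15162 · 0.84838 / 277) = 0.02155

z* = 2.326
Margin = z* · SE = 2.326 · 0.02155 = 0.0501

CI: 0.15162 ± 0.0501 = (0.102, 0.202)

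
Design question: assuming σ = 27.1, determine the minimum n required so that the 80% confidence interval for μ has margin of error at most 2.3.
n ≥ 229

For margin E ≤ 2.3:
n ≥ (z* · σ / E)²
n ≥ (1.282 · 27.1 / 2.3)²
n ≥ 228.17

Minimum n = 229 (rounding up)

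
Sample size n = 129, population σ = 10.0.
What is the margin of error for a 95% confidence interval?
Margin of error = 1.73

Margin of error = z* · σ/√n
= 1.960 · 10.0/√129
= 1.960 · 10.0/11.3578
= 1.73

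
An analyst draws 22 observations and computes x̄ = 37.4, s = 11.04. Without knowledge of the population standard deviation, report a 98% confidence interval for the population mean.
(31.47, 43.33)

t-interval (σ unknown):
df = n - 1 = 21
t* = 2.518 for 98% confidence

Margin of error = t* · s/√n = 2.518 · 11.04/√22 = 5.93

CI: (31.47, 43.33)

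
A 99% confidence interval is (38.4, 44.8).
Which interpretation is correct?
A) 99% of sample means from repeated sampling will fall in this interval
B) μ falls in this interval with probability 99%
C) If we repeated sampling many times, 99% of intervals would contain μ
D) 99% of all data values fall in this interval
C

A) Wrong — coverage applies to intervals containing μ, not to future x̄ values.
B) Wrong — μ is fixed; the randomness lives in the interval, not in μ.
C) Correct — this is the frequentist long-run coverage interpretation.
D) Wrong — a CI is about the parameter μ, not individual data values.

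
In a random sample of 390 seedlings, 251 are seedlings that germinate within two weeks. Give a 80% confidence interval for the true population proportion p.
(0.612, 0.675)

Proportion CI:
p̂ = 251/390 = 0.64359
SE = √(p̂(1-p̂)/n) = √(0.64359 · 0.35641 / 390) = 0.02425

z* = 1.282
Margin = z* · SE = 1.282 · 0.02425 = 0.0311

CI: 0.64359 ± 0.0311 = (0.612, 0.675)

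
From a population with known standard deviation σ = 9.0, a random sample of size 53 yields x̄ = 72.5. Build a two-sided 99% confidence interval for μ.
(69.32, 75.68)

z-interval (σ known):
z* = 2.576 for 99% confidence

Margin of error = z* · σ/√n = 2.576 · 9.0/√53 = 3.18

CI: (72.5 - 3.18, 72.5 + 3.18) = (69.32, 75.68)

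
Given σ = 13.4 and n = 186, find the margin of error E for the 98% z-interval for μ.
Margin of error = 2.29

Margin of error = z* · σ/√n
= 2.326 · 13.4/√186
= 2.326 · 13.4/13.6382
= 2.29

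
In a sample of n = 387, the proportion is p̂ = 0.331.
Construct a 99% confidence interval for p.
(0.269, 0.393)

Proportion CI:
SE = √(p̂(1-p̂)/n) = √(0.331 · 0.669 / 387) = 0.02392

z* = 2.576
Margin = z* · SE = 2.576 · 0.02392 = 0.0616

CI: 0.331 ± 0.0616 = (0.269, 0.393)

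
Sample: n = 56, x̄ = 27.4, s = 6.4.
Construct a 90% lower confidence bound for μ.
μ ≥ 26.29

Lower bound (one-sided):
t* = 1.297 (one-sided for 90%)
Lower bound = x̄ - t* · s/√n = 27.4 - 1.297 · 6.4/√56 = 26.29

We are 90% confident that μ ≥ 26.29.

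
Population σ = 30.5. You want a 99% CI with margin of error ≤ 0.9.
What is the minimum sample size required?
n ≥ 7621

For margin E ≤ 0.9:
n ≥ (z* · σ / E)²
n ≥ (2.576 · 30.5 / 0.9)²
n ≥ 7620.90

Minimum n = 7621 (rounding up)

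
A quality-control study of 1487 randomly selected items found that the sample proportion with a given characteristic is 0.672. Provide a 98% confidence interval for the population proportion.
(0.644, 0.700)

Proportion CI:
SE = √(p̂(1-p̂)/n) = √(0.672 · 0.328 / 1487) = 0.01217

z* = 2.326
Margin = z* · SE = 2.326 · 0.01217 = 0.0283

CI: 0.672 ± 0.0283 = (0.644, 0.700)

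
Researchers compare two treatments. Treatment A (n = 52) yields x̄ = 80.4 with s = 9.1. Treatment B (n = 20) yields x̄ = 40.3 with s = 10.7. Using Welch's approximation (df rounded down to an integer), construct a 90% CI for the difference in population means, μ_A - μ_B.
(35.51, 44.69)

Difference: x̄₁ - x̄₂ = 40.10
SE = √(s₁²/n₁ + s₂²/n₂) = √(9.1²/52 + 10.7²/20) = 2.7050
df = 30.17 → 30 (Welch–Satterthwaite, rounded down)
t* = 1.697

CI: 40.10 ± 1.697 · 2.7050 = 40.10 ± 4.59 = (35.51, 44.69)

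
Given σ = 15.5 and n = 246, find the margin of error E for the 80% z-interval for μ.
Margin of error = 1.27

Margin of error = z* · σ/√n
= 1.282 · 15.5/√246
= 1.282 · 15.5/15.6844
= 1.27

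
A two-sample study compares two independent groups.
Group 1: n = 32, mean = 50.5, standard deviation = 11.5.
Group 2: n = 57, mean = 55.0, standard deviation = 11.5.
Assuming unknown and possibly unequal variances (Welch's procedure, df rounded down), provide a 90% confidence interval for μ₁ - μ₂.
(-8.74, -0.26)

Difference: x̄₁ - x̄₂ = -4.50
SE = √(s₁²/n₁ + s₂²/n₂) = √(11.5²/32 + 11.5²/57) = 2.5403
df = 64.35 → 64 (Welch–Satterthwaite, rounded down)
t* = 1.669

CI: -4.50 ± 1.669 · 2.5403 = -4.50 ± 4.24 = (-8.74, -0.26)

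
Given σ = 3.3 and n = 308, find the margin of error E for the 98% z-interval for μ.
Margin of error = 0.44

Margin of error = z* · σ/√n
= 2.326 · 3.3/√308
= 2.326 · 3.3/17.5499
= 0.44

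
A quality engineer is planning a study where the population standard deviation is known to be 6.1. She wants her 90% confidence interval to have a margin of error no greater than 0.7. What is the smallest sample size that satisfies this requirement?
n ≥ 206

For margin E ≤ 0.7:
n ≥ (z* · σ / E)²
n ≥ (1.645 · 6.1 / 0.7)²
n ≥ 205.49

Minimum n = 206 (rounding up)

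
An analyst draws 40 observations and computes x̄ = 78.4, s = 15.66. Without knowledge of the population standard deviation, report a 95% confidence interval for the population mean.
(73.39, 83.41)

t-interval (σ unknown):
df = n - 1 = 39
t* = 2.023 for 95% confidence

Margin of error = t* · s/√n = 2.023 · 15.66/√40 = 5.01

CI: (73.39, 83.41)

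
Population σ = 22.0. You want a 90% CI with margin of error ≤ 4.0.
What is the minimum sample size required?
n ≥ 82

For margin E ≤ 4.0:
n ≥ (z* · σ / E)²
n ≥ (1.645 · 22.0 / 4.0)²
n ≥ 81.86

Minimum n = 82 (rounding up)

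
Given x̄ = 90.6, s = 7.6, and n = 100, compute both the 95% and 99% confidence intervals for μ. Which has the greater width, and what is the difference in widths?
99% CI is wider by 0.97

df = 99
95% CI: t* = 1.984, (89.09, 92.11), width = 2 · t* · s/√n = 3.02
99% CI: t* = 2.626, (88.60, 92.60), width = 2 · t* · s/√n = 3.99

The 99% CI is wider by 3.99 - 3.02 = 0.97.
Higher confidence requires a wider interval.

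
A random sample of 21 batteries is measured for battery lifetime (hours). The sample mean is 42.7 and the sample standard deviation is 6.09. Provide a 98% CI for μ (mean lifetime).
(39.34, 46.06)

t-interval (σ unknown):
df = n - 1 = 20
t* = 2.528 for 98% confidence

Margin of error = t* · s/√n = 2.528 · 6.09/√21 = 3.36

CI: (39.34, 46.06)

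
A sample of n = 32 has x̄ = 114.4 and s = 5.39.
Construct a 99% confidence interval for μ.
(111.79, 117.01)

t-interval (σ unknown):
df = n - 1 = 31
t* = 2.744 for 99% confidence

Margin of error = t* · s/√n = 2.744 · 5.39/√32 = 2.61

CI: (111.79, 117.01)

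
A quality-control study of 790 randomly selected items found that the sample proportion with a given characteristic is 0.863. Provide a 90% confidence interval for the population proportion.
(0.843, 0.883)

Proportion CI:
SE = √(p̂(1-p̂)/n) = √(0.863 · 0.137 / 790) = 0.01223

z* = 1.645
Margin = z* · SE = 1.645 · 0.01223 = 0.0201

CI: 0.863 ± 0.0201 = (0.843, 0.883)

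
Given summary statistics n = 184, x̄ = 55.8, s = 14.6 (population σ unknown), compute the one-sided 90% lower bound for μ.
μ ≥ 54.42

Lower bound (one-sided):
t* = 1.286 (one-sided for 90%)
Lower bound = x̄ - t* · s/√n = 55.8 - 1.286 · 14.6/√184 = 54.42

We are 90% confident that μ ≥ 54.42.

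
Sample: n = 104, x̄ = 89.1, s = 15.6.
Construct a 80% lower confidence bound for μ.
μ ≥ 87.81

Lower bound (one-sided):
t* = 0.845 (one-sided for 80%)
Lower bound = x̄ - t* · s/√n = 89.1 - 0.845 · 15.6/√104 = 87.81

We are 80% confident that μ ≥ 87.81.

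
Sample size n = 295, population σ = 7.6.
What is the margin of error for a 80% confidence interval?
Margin of error = 0.57

Margin of error = z* · σ/√n
= 1.282 · 7.6/√295
= 1.282 · 7.6/17.1756
= 0.57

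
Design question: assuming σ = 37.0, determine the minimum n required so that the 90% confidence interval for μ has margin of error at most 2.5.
n ≥ 593

For margin E ≤ 2.5:
n ≥ (z* · σ / E)²
n ≥ (1.645 · 37.0 / 2.5)²
n ≥ 592.73

Minimum n = 593 (rounding up)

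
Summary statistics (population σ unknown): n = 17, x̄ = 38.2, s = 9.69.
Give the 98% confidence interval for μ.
(32.13, 44.27)

t-interval (σ unknown):
df = n - 1 = 16
t* = 2.583 for 98% confidence

Margin of error = t* · s/√n = 2.583 · 9.69/√17 = 6.07

CI: (32.13, 44.27)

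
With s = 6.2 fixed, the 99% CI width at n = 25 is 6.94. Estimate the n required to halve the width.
n ≈ 100

CI width ∝ 1/√n
To reduce width by factor 2, need √n to grow by 2 → need 2² = 4 times as many samples.

Current: n = 25, width = 6.94
New: n = 100, width ≈ 3.26

Width reduced by factor of 6.94/3.26 = 2.13.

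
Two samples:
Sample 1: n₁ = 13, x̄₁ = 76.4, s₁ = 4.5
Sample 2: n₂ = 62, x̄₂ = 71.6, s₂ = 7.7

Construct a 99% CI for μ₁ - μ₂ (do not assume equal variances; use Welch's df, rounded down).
(0.43, 9.17)

Difference: x̄₁ - x̄₂ = 4.80
SE = √(s₁²/n₁ + s₂²/n₂) = √(4.5²/13 + 7.7²/62) = 1.5856
df = 29.10 → 29 (Welch–Satterthwaite, rounded down)
t* = 2.756

CI: 4.80 ± 2.756 · 1.5856 = 4.80 ± 4.37 = (0.43, 9.17)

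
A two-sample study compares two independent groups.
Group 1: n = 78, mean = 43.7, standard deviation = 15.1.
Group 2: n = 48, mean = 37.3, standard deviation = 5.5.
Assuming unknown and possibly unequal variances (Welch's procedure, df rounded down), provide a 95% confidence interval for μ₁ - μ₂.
(2.66, 10.14)

Difference: x̄₁ - x̄₂ = 6.40
SE = √(s₁²/n₁ + s₂²/n₂) = √(15.1²/78 + 5.5²/48) = 1.8850
df = 105.73 → 105 (Welch–Satterthwaite, rounded down)
t* = 1.983

CI: 6.40 ± 1.983 · 1.8850 = 6.40 ± 3.74 = (2.66, 10.14)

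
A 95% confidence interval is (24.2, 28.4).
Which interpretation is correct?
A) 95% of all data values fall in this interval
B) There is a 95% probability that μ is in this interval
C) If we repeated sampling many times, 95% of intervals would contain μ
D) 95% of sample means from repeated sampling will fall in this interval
C

A) Wrong — a CI is about the parameter μ, not individual data values.
B) Wrong — μ is fixed; the randomness lives in the interval, not in μ.
C) Correct — this is the frequentist long-run coverage interpretation.
D) Wrong — coverage applies to intervals containing μ, not to future x̄ values.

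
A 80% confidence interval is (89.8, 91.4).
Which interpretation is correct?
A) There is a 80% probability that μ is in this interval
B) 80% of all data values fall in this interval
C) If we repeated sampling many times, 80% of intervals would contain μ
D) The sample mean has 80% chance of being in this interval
C

A) Wrong — μ is fixed; the randomness lives in the interval, not in μ.
B) Wrong — a CI is about the parameter μ, not individual data values.
C) Correct — this is the frequentist long-run coverage interpretation.
D) Wrong — x̄ is observed and sits in the interval by construction.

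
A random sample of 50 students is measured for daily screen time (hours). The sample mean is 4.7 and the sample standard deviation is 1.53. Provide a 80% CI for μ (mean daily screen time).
(4.42, 4.98)

t-interval (σ unknown):
df = n - 1 = 49
t* = 1.299 for 80% confidence

Margin of error = t* · s/√n = 1.299 · 1.53/√50 = 0.28

CI: (4.42, 4.98)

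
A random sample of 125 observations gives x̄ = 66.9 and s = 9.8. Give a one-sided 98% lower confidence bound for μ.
μ ≥ 65.08

Lower bound (one-sided):
t* = 2.076 (one-sided for 98%)
Lower bound = x̄ - t* · s/√n = 66.9 - 2.076 · 9.8/√125 = 65.08

We are 98% confident that μ ≥ 65.08.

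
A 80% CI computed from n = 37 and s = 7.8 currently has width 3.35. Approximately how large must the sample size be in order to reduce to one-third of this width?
n ≈ 333

CI width ∝ 1/√n
To reduce width by factor 3, need √n to grow by 3 → need 3² = 9 times as many samples.

Current: n = 37, width = 3.35
New: n = 333, width ≈ 1.10

Width reduced by factor of 3.35/1.10 = 3.05.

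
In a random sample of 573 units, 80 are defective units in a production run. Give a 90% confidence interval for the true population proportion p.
(0.116, 0.163)

Proportion CI:
p̂ = 80/573 = 0.13962
SE = √(p̂(1-p̂)/n) = √(0.13962 · 0.86038 / 573) = 0.01448

z* = 1.645
Margin = z* · SE = 1.645 · 0.01448 = 0.0238

CI: 0.13962 ± 0.0238 = (0.116, 0.163)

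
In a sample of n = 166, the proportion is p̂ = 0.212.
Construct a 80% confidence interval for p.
(0.171, 0.253)

Proportion CI:
SE = √(p̂(1-p̂)/n) = √(0.212 · 0.788 / 166) = 0.03172

z* = 1.282
Margin = z* · SE = 1.282 · 0.03172 = 0.0407

CI: 0.212 ± 0.0407 = (0.171, 0.253)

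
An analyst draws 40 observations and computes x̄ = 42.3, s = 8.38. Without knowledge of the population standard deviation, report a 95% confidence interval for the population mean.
(39.62, 44.98)

t-interval (σ unknown):
df = n - 1 = 39
t* = 2.023 for 95% confidence

Margin of error = t* · s/√n = 2.023 · 8.38/√40 = 2.68

CI: (39.62, 44.98)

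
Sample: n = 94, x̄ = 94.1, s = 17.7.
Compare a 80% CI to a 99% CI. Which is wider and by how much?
99% CI is wider by 4.89

df = 93
80% CI: t* = 1.291, (91.74, 96.46), width = 2 · t* · s/√n = 4.71
99% CI: t* = 2.630, (89.30, 98.90), width = 2 · t* · s/√n = 9.60

The 99% CI is wider by 9.60 - 4.71 = 4.89.
Higher confidence requires a wider interval.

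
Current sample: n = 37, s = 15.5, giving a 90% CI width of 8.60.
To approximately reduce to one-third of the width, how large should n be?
n ≈ 333

CI width ∝ 1/√n
To reduce width by factor 3, need √n to grow by 3 → need 3² = 9 times as many samples.

Current: n = 37, width = 8.60
New: n = 333, width ≈ 2.80

Width reduced by factor of 8.60/2.80 = 3.07.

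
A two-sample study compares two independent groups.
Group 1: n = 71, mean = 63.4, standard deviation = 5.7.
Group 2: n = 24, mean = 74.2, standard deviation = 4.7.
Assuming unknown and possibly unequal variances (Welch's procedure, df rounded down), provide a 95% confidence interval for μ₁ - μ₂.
(-13.16, -8.44)

Difference: x̄₁ - x̄₂ = -10.80
SE = √(s₁²/n₁ + s₂²/n₂) = √(5.7²/71 + 4.7²/24) = 1.1739
df = 47.68 → 47 (Welch–Satterthwaite, rounded down)
t* = 2.012

CI: -10.80 ± 2.012 · 1.1739 = -10.80 ± 2.36 = (-13.16, -8.44)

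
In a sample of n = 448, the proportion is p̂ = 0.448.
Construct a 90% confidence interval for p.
(0.409, 0.487)

Proportion CI:
SE = √(p̂(1-p̂)/n) = √(0.448 · 0.552 / 448) = 0.02349

z* = 1.645
Margin = z* · SE = 1.645 · 0.02349 = 0.0386

CI: 0.448 ± 0.0386 = (0.409, 0.487)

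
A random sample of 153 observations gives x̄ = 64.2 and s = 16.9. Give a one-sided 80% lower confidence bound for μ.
μ ≥ 63.05

Lower bound (one-sided):
t* = 0.844 (one-sided for 80%)
Lower bound = x̄ - t* · s/√n = 64.2 - 0.844 · 16.9/√153 = 63.05

We are 80% confident that μ ≥ 63.05.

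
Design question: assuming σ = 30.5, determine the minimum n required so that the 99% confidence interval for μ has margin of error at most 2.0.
n ≥ 1544

For margin E ≤ 2.0:
n ≥ (z* · σ / E)²
n ≥ (2.576 · 30.5 / 2.0)²
n ≥ 1543.23

Minimum n = 1544 (rounding up)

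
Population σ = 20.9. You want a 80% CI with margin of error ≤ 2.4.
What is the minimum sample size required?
n ≥ 125

For margin E ≤ 2.4:
n ≥ (z* · σ / E)²
n ≥ (1.282 · 20.9 / 2.4)²
n ≥ 124.64

Minimum n = 125 (rounding up)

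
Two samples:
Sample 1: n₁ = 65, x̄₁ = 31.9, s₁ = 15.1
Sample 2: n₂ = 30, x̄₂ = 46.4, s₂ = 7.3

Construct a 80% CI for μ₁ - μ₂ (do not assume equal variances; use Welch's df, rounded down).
(-17.47, -11.53)

Difference: x̄₁ - x̄₂ = -14.50
SE = √(s₁²/n₁ + s₂²/n₂) = √(15.1²/65 + 7.3²/30) = 2.2987
df = 92.74 → 92 (Welch–Satterthwaite, rounded down)
t* = 1.291

CI: -14.50 ± 1.291 · 2.2987 = -14.50 ± 2.97 = (-17.47, -11.53)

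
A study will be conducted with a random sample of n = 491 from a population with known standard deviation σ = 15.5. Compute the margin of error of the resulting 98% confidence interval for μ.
Margin of error = 1.63

Margin of error = z* · σ/√n
= 2.326 · 15.5/√491
= 2.326 · 15.5/22.1585
= 1.63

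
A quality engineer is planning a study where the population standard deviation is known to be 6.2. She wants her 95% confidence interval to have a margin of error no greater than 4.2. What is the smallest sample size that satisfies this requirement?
n ≥ 9

For margin E ≤ 4.2:
n ≥ (z* · σ / E)²
n ≥ (1.960 · 6.2 / 4.2)²
n ≥ 8.37

Minimum n = 9 (rounding up)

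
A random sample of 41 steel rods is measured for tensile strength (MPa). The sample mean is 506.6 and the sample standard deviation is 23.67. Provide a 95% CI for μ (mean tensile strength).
(499.13, 514.07)

t-interval (σ unknown):
df = n - 1 = 40
t* = 2.021 for 95% confidence

Margin of error = t* · s/√n = 2.021 · 23.67/√41 = 7.47

CI: (499.13, 514.07)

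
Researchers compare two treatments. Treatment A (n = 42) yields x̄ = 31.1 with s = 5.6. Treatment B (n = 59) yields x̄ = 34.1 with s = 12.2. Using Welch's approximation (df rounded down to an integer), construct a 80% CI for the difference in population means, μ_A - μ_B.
(-5.33, -0.67)

Difference: x̄₁ - x̄₂ = -3.00
SE = √(s₁²/n₁ + s₂²/n₂) = √(5.6²/42 + 12.2²/59) = 1.8081
df = 86.67 → 86 (Welch–Satterthwaite, rounded down)
t* = 1.291

CI: -3.00 ± 1.291 · 1.8081 = -3.00 ± 2.33 = (-5.33, -0.67)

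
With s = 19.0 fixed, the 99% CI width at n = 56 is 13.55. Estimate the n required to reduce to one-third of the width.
n ≈ 504

CI width ∝ 1/√n
To reduce width by factor 3, need √n to grow by 3 → need 3² = 9 times as many samples.

Current: n = 56, width = 13.55
New: n = 504, width ≈ 4.38

Width reduced by factor of 13.55/4.38 = 3.09.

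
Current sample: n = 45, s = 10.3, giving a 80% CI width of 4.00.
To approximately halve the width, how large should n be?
n ≈ 180

CI width ∝ 1/√n
To reduce width by factor 2, need √n to grow by 2 → need 2² = 4 times as many samples.

Current: n = 45, width = 4.00
New: n = 180, width ≈ 1.97

Width reduced by factor of 4.00/1.97 = 2.03.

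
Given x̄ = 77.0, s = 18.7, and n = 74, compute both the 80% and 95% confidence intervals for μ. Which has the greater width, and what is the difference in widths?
95% CI is wider by 3.04

df = 73
80% CI: t* = 1.293, (74.19, 79.81), width = 2 · t* · s/√n = 5.62
95% CI: t* = 1.993, (72.67, 81.33), width = 2 · t* · s/√n = 8.66

The 95% CI is wider by 8.66 - 5.62 = 3.04.
Higher confidence requires a wider interval.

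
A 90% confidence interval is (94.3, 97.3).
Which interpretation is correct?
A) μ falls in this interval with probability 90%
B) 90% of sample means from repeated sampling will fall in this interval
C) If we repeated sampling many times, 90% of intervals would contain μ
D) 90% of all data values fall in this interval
C

A) Wrong — μ is fixed; the randomness lives in the interval, not in μ.
B) Wrong — coverage applies to intervals containing μ, not to future x̄ values.
C) Correct — this is the frequentist long-run coverage interpretation.
D) Wrong — a CI is about the parameter μ, not individual data values.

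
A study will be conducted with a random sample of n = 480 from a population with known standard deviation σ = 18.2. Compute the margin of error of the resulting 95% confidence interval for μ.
Margin of error = 1.63

Margin of error = z* · σ/√n
= 1.960 · 18.2/√480
= 1.960 · 18.2/21.9089
= 1.63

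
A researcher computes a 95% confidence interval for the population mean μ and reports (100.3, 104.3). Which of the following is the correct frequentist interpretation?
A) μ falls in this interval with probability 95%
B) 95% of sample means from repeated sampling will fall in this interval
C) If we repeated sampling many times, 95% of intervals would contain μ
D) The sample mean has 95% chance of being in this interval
C

A) Wrong — μ is fixed; the randomness lives in the interval, not in μ.
B) Wrong — coverage applies to intervals containing μ, not to future x̄ values.
C) Correct — this is the frequentist long-run coverage interpretation.
D) Wrong — x̄ is observed and sits in the interval by construction.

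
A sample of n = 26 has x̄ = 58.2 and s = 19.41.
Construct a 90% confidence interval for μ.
(51.70, 64.70)

t-interval (σ unknown):
df = n - 1 = 25
t* = 1.708 for 90% confidence

Margin of error = t* · s/√n = 1.708 · 19.41/√26 = 6.50

CI: (51.70, 64.70)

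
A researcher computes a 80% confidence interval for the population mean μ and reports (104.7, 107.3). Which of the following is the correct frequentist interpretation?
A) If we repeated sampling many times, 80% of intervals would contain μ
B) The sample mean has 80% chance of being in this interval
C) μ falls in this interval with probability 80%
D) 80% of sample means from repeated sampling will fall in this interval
A

A) Correct — this is the frequentist long-run coverage interpretation.
B) Wrong — x̄ is observed and sits in the interval by construction.
C) Wrong — μ is fixed; the randomness lives in the interval, not in μ.
D) Wrong — coverage applies to intervals containing μ, not to future x̄ values.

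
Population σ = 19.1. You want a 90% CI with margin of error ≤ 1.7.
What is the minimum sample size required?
n ≥ 342

For margin E ≤ 1.7:
n ≥ (z* · σ / E)²
n ≥ (1.645 · 19.1 / 1.7)²
n ≥ 341.59

Minimum n = 342 (rounding up)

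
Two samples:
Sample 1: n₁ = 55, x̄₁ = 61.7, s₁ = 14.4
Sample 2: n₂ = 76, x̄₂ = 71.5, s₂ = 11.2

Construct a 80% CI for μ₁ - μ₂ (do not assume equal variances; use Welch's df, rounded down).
(-12.80, -6.80)

Difference: x̄₁ - x̄₂ = -9.80
SE = √(s₁²/n₁ + s₂²/n₂) = √(14.4²/55 + 11.2²/76) = 2.3282
df = 98.09 → 98 (Welch–Satterthwaite, rounded down)
t* = 1.290

CI: -9.80 ± 1.290 · 2.3282 = -9.80 ± 3.00 = (-12.80, -6.80)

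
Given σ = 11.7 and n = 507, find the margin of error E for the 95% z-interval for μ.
Margin of error = 1.02

Margin of error = z* · σ/√n
= 1.960 · 11.7/√507
= 1.960 · 11.7/22.5167
= 1.02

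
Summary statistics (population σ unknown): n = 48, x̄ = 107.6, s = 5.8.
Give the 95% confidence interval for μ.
(105.92, 109.28)

t-interval (σ unknown):
df = n - 1 = 47
t* = 2.012 for 95% confidence

Margin of error = t* · s/√n = 2.012 · 5.8/√48 = 1.68

CI: (105.92, 109.28)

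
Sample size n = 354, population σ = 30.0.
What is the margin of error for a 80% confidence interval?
Margin of error = 2.04

Margin of error = z* · σ/√n
= 1.282 · 30.0/√354
= 1.282 · 30.0/18.8149
= 2.04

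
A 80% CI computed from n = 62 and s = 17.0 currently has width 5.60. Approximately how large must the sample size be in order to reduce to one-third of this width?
n ≈ 558

CI width ∝ 1/√n
To reduce width by factor 3, need √n to grow by 3 → need 3² = 9 times as many samples.

Current: n = 62, width = 5.60
New: n = 558, width ≈ 1.85

Width reduced by factor of 5.60/1.85 = 3.03.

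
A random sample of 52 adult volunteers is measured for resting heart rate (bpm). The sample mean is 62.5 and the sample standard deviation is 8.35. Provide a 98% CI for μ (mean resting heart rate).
(59.72, 65.28)

t-interval (σ unknown):
df = n - 1 = 51
t* = 2.402 for 98% confidence

Margin of error = t* · s/√n = 2.402 · 8.35/√52 = 2.78

CI: (59.72, 65.28)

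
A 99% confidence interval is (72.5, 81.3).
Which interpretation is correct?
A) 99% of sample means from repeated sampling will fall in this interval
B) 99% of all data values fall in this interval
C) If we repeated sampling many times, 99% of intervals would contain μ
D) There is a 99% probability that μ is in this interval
C

A) Wrong — coverage applies to intervals containing μ, not to future x̄ values.
B) Wrong — a CI is about the parameter μ, not individual data values.
C) Correct — this is the frequentist long-run coverage interpretation.
D) Wrong — μ is fixed; the randomness lives in the interval, not in μ.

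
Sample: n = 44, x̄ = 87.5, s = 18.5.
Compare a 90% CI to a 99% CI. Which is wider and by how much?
99% CI is wider by 5.65

df = 43
90% CI: t* = 1.681, (82.81, 92.19), width = 2 · t* · s/√n = 9.38
99% CI: t* = 2.695, (79.98, 95.02), width = 2 · t* · s/√n = 15.03

The 99% CI is wider by 15.03 - 9.38 = 5.65.
Higher confidence requires a wider interval.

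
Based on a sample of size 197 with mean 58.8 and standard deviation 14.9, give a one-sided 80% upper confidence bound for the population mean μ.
μ ≤ 59.69

Upper bound (one-sided):
t* = 0.843 (one-sided for 80%)
Upper bound = x̄ + t* · s/√n = 58.8 + 0.843 · 14.9/√197 = 59.69

We are 80% confident that μ ≤ 59.69.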